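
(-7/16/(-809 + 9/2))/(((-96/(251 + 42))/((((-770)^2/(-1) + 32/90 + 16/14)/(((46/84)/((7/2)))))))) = 670339198249/106580160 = 6289.53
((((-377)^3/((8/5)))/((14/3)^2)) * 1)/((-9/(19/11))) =5090350135/17248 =295126.98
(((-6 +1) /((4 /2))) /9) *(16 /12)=-10 /27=-0.37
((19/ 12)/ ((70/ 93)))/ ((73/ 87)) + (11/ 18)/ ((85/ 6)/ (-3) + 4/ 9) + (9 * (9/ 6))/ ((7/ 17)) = 718463/ 20440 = 35.15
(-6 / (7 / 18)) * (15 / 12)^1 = -19.29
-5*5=-25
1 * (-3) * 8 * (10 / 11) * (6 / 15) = -96 / 11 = -8.73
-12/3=-4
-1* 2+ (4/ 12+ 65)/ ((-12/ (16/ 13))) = -1018/ 117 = -8.70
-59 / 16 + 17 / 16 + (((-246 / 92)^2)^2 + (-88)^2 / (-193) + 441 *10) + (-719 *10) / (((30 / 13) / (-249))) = 780219.37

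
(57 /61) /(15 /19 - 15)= -361 /5490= -0.07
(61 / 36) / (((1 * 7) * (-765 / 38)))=-1159 / 96390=-0.01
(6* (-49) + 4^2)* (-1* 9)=2502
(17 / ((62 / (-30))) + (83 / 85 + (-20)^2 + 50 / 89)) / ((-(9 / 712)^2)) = -525385779712 / 213435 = -2461572.75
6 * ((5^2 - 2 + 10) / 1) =198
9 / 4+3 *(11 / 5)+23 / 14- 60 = -6931 / 140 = -49.51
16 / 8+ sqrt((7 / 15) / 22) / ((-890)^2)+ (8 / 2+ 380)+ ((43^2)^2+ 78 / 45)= sqrt(2310) / 261393000+ 51287831 / 15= 3419188.73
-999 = -999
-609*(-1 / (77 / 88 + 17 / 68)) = 1624 / 3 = 541.33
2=2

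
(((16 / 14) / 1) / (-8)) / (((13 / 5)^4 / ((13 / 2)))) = -625 / 30758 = -0.02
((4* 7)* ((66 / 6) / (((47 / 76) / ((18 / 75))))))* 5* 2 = 280896 / 235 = 1195.30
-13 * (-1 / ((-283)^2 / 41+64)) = 0.01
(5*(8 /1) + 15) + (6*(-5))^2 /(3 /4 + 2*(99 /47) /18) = 35875 /37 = 969.59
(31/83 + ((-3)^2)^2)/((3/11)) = 74294/249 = 298.37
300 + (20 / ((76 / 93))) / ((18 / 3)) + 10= 11935 / 38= 314.08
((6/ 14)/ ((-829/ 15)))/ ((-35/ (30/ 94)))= 135/ 1909187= 0.00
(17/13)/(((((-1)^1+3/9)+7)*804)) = 17/66196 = 0.00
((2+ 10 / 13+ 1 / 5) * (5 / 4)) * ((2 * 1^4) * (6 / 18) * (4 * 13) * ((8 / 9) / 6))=1544 / 81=19.06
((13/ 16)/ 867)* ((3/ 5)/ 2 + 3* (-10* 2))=-2587/ 46240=-0.06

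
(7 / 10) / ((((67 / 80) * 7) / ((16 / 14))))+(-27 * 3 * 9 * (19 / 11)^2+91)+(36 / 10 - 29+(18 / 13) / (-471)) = -1221497163903 / 579123545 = -2109.22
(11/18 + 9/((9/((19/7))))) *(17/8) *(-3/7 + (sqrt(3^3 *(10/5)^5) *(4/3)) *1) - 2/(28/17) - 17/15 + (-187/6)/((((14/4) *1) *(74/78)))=-6423331/435120 + 7123 *sqrt(6)/63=262.19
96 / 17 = 5.65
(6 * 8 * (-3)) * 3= -432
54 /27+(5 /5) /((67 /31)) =165 /67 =2.46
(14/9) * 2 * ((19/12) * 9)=133/3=44.33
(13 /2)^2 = 169 /4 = 42.25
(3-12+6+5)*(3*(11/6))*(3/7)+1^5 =40/7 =5.71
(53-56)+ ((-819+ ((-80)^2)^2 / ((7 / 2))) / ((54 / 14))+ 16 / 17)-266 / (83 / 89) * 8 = 115494021374 / 38097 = 3031577.85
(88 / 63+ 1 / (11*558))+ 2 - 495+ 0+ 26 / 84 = -10554458 / 21483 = -491.29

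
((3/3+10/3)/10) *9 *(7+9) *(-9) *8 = -22464/5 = -4492.80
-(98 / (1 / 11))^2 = -1162084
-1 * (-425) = 425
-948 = -948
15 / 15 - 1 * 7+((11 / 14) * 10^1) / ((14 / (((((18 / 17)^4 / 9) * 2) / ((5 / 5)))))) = -23913654 / 4092529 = -5.84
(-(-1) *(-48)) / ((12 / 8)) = -32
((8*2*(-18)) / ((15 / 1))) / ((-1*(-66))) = -16 / 55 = -0.29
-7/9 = -0.78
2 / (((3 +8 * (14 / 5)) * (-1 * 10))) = -0.01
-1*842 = -842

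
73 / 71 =1.03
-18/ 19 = -0.95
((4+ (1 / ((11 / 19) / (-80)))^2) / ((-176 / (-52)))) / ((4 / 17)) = 127676341 / 5324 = 23981.28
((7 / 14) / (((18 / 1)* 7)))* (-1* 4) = -1 / 63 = -0.02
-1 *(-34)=34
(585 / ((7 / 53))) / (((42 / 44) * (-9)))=-75790 / 147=-515.58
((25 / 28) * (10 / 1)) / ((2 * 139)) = 125 / 3892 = 0.03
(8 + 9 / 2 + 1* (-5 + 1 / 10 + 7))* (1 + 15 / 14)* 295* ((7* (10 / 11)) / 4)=624515 / 44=14193.52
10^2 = 100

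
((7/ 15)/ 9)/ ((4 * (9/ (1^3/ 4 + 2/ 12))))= 7/ 11664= 0.00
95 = 95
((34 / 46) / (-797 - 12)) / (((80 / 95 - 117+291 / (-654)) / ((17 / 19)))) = 63002 / 8986604183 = 0.00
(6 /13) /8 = 3 /52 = 0.06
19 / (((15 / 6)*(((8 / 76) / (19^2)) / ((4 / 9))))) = 521284 / 45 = 11584.09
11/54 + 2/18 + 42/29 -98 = -150707/1566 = -96.24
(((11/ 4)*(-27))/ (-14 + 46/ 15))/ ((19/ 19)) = 4455/ 656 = 6.79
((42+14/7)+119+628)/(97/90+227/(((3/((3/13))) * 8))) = 3701880/15259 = 242.60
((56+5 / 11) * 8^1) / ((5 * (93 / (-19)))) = -31464 / 1705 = -18.45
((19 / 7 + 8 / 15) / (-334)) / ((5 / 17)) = -5797 / 175350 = -0.03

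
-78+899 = 821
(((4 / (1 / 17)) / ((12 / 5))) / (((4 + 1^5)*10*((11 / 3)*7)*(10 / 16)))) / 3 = 68 / 5775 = 0.01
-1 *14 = -14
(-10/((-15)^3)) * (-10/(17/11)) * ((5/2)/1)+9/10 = 3911/4590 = 0.85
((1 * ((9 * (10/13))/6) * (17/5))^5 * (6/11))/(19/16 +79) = 33122424096/5240058109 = 6.32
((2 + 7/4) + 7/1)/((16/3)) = 129/64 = 2.02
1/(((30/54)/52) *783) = 52/435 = 0.12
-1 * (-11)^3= 1331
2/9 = 0.22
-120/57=-40/19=-2.11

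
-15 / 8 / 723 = -5 / 1928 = -0.00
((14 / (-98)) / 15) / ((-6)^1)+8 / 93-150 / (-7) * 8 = 3349711 / 19530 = 171.52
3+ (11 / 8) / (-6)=133 / 48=2.77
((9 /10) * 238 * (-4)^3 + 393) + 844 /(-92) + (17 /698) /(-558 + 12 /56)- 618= -4369926237407 /313414215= -13942.97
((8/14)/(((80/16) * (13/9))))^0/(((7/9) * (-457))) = -9/3199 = -0.00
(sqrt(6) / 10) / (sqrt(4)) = sqrt(6) / 20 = 0.12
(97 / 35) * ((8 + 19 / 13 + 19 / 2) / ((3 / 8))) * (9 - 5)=765136 / 1365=560.54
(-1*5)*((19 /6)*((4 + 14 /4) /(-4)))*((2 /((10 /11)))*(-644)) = -168245 /4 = -42061.25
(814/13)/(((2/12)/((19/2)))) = 46398/13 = 3569.08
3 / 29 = 0.10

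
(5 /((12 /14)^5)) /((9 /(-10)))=-420175 /34992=-12.01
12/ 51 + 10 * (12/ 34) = 3.76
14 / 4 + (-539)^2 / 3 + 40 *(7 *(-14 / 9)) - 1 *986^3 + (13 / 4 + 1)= -34505598365 / 36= -958488843.47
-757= -757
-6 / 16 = -3 / 8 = -0.38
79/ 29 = 2.72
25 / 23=1.09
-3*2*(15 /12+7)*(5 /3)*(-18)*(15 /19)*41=913275 /19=48067.11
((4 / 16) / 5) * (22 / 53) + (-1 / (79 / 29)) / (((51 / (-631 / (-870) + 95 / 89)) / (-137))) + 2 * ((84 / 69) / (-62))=355550064233 / 203256261135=1.75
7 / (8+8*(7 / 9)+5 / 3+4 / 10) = 315 / 733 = 0.43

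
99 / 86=1.15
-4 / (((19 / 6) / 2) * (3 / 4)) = -64 / 19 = -3.37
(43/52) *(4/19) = 0.17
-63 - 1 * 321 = -384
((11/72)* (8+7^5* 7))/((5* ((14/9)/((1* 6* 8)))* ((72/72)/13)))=50474853/35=1442138.66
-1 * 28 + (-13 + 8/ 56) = -286/ 7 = -40.86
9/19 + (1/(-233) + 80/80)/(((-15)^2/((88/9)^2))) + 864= 69781666177/80682075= 864.90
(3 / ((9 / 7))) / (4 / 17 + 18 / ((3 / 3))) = 119 / 930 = 0.13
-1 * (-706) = 706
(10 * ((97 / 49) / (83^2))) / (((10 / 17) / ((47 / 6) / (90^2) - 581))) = -46562075897 / 16405464600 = -2.84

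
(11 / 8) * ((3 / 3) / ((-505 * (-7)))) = 11 / 28280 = 0.00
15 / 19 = 0.79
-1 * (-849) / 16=849 / 16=53.06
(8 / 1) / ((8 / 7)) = 7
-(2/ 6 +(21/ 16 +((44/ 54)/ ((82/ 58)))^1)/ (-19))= -78721/ 336528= -0.23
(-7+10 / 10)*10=-60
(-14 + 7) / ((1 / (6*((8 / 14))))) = -24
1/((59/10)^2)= 100/3481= 0.03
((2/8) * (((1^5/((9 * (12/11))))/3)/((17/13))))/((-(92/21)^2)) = -0.00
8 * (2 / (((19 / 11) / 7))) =1232 / 19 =64.84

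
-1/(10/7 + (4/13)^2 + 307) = -1183/364983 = -0.00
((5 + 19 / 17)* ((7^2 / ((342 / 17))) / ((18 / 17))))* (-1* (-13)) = 281554 / 1539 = 182.95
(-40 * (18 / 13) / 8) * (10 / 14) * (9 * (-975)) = 303750 / 7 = 43392.86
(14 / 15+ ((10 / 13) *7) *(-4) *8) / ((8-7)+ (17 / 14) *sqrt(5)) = 6549928 / 243555-7953484 *sqrt(5) / 243555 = -46.13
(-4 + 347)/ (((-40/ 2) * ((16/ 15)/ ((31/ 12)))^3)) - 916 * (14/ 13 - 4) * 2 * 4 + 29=289065028691/ 13631488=21205.68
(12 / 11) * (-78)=-936 / 11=-85.09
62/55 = 1.13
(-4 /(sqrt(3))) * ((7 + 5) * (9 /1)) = -144 * sqrt(3) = -249.42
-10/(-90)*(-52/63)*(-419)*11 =239668/567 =422.69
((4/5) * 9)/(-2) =-18/5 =-3.60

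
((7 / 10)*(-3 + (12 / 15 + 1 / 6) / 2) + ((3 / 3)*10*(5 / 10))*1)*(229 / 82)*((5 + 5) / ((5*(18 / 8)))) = 444947 / 55350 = 8.04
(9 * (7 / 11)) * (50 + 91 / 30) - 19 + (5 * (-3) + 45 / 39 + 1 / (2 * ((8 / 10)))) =1553067 / 5720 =271.52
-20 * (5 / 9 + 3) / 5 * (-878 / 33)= 112384 / 297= 378.40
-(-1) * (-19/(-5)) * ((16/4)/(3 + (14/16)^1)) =608/155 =3.92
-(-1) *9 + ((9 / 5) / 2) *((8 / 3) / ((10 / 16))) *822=79137 / 25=3165.48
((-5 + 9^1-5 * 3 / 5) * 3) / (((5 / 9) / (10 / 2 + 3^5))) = 6696 / 5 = 1339.20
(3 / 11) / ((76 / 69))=207 / 836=0.25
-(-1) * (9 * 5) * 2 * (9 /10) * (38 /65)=47.35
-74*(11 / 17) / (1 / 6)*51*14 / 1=-205128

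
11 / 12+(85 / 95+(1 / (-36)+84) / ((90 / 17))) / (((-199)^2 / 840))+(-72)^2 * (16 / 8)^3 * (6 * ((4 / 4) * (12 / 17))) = 242646555611429 / 1381441284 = 175647.39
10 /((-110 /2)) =-2 /11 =-0.18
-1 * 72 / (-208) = 9 / 26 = 0.35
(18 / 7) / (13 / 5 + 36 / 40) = 0.73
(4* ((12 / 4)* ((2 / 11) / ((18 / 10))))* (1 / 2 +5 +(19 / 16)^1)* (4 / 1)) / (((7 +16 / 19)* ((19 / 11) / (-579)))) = -206510 / 149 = -1385.97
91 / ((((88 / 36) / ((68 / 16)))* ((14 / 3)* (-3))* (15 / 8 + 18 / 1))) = -663 / 1166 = -0.57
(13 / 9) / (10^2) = 13 / 900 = 0.01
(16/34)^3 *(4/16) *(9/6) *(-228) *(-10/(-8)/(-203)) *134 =7332480/997339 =7.35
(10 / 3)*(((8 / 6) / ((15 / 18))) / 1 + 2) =12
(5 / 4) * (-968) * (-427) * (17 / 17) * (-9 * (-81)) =376652430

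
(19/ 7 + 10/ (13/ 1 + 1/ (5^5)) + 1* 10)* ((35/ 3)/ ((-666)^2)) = 2396540/ 6757464771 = 0.00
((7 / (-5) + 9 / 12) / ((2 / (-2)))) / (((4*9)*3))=13 / 2160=0.01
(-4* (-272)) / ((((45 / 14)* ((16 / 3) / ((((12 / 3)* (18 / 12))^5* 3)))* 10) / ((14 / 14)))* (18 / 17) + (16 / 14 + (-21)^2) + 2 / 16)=27965952 / 11368253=2.46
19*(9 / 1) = 171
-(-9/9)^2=-1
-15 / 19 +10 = 175 / 19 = 9.21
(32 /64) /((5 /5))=1 /2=0.50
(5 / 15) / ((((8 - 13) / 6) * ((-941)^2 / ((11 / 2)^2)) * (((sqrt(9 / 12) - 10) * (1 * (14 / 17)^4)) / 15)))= 30318123 * sqrt(3) / 13504605324112 + 151590615 / 3376151331028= 0.00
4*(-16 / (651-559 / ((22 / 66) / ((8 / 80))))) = -640 / 4833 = -0.13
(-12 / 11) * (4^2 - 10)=-72 / 11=-6.55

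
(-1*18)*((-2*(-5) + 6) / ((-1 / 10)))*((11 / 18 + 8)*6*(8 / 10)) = 119040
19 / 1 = 19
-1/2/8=-1/16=-0.06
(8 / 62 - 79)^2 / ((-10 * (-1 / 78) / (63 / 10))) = 305681.74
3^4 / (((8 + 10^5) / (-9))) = -27 / 3704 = -0.01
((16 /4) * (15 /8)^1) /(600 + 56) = 15 /1312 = 0.01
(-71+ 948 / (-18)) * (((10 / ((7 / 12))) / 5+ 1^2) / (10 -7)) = -1643 / 9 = -182.56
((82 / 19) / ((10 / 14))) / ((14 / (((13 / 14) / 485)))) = 533 / 645050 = 0.00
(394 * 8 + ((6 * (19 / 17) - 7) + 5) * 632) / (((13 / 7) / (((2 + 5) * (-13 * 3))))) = -15309168 / 17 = -900539.29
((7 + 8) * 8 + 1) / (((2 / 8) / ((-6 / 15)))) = -968 / 5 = -193.60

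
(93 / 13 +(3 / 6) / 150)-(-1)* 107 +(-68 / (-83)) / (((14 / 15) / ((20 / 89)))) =23061299017 / 201665100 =114.35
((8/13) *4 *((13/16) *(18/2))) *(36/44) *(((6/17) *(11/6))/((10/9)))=729/85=8.58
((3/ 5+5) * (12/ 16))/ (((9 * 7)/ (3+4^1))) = 7/ 15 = 0.47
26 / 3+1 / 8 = 211 / 24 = 8.79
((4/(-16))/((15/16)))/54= -2/405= -0.00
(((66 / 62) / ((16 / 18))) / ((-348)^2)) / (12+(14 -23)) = 11 / 3337088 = 0.00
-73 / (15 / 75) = -365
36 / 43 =0.84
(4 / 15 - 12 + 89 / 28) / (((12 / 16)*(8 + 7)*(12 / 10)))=-3593 / 5670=-0.63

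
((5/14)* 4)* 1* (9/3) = 30/7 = 4.29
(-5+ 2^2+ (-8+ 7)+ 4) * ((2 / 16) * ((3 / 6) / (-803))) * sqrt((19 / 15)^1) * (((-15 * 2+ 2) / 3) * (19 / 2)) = 0.02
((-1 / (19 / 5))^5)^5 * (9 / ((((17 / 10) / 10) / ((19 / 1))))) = -268220901489257812500 / 83278969826334395901177019724657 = -0.00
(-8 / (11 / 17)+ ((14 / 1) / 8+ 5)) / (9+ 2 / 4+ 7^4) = -247 / 106062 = -0.00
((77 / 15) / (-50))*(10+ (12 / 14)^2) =-2893 / 2625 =-1.10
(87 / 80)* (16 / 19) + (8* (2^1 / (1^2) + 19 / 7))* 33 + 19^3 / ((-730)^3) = 64440587334353 / 51739261000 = 1245.49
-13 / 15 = -0.87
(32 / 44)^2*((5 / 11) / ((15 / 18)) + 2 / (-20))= 0.24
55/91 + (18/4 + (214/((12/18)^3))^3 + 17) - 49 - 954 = 2194233731843/5824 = 376757165.50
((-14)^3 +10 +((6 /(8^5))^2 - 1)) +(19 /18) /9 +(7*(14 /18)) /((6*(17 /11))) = -1010693046259607 /369635622912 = -2734.30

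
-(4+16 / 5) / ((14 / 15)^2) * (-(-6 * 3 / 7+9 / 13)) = -15.53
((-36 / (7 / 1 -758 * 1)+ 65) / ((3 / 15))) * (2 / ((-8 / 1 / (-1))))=81.31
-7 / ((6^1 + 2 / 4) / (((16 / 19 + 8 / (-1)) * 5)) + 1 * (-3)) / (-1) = -9520 / 4327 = -2.20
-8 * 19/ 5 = -152/ 5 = -30.40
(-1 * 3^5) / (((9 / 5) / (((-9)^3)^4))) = -38127987424935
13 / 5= 2.60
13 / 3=4.33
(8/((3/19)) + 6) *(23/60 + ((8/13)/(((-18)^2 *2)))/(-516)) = 8852002/407511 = 21.72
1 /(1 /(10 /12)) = 5 /6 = 0.83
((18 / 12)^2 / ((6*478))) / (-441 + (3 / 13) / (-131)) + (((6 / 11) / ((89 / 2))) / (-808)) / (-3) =310262967 / 94657638747232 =0.00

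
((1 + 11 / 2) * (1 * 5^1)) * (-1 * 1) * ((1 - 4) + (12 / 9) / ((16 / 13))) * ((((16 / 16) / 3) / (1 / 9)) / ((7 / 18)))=13455 / 28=480.54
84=84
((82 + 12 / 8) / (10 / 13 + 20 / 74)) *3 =240981 / 1000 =240.98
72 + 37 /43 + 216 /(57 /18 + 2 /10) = 137.02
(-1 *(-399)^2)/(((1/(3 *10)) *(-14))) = 341145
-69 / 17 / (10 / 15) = -207 / 34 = -6.09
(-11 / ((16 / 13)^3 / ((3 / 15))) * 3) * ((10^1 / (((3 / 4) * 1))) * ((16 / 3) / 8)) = -24167 / 768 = -31.47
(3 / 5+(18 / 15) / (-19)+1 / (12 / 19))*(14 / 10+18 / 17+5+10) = 896707 / 24225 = 37.02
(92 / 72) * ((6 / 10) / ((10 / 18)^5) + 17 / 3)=9166259 / 421875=21.73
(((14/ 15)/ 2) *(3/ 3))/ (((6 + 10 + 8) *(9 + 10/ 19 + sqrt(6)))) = 24073/ 11014200 - 2527 *sqrt(6)/ 11014200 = 0.00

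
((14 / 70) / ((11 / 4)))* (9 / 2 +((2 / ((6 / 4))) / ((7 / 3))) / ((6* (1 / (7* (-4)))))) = 0.13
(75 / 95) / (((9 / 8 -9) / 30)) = -400 / 133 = -3.01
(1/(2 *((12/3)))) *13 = 1.62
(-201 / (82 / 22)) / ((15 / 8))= -5896 / 205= -28.76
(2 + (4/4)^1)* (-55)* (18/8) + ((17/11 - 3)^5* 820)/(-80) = -196169119/644204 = -304.51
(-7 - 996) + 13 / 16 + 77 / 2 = -15419 / 16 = -963.69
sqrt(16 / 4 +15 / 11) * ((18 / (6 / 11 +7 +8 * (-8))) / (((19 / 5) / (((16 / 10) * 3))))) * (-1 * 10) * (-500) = -80000 * sqrt(649) / 437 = -4663.70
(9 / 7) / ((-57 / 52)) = -156 / 133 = -1.17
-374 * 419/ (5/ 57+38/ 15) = -14887070/ 249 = -59787.43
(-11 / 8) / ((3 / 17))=-7.79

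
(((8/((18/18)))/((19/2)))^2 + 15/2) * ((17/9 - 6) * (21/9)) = -1535093/19494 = -78.75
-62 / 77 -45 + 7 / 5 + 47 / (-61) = -1060951 / 23485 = -45.18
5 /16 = 0.31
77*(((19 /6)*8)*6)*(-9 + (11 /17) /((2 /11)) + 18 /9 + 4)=111188 /17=6540.47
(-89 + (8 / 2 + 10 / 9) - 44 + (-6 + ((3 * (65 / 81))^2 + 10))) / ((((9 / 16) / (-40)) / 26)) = 1432537600 / 6561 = 218341.35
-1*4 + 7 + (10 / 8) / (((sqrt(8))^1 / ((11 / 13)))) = 55*sqrt(2) / 208 + 3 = 3.37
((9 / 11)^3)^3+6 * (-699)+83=-9693135537212 / 2357947691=-4110.84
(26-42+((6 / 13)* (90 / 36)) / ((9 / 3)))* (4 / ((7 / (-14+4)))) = 89.23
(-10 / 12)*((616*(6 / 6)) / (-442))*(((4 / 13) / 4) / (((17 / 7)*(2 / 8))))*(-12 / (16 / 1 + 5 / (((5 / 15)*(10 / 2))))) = -86240 / 927979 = -0.09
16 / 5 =3.20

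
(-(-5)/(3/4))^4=160000/81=1975.31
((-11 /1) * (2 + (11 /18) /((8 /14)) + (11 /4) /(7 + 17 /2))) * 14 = -558019 /1116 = -500.02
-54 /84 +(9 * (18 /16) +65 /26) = 671 /56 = 11.98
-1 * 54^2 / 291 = -972 / 97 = -10.02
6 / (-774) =-1 / 129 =-0.01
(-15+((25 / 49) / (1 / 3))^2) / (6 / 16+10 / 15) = -145872 / 12005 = -12.15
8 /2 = 4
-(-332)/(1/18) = 5976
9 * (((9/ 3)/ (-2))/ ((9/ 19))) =-57/ 2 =-28.50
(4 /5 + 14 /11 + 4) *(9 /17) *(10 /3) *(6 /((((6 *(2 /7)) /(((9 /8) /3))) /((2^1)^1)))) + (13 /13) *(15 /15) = 10895 /374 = 29.13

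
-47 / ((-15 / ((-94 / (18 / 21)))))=-15463 / 45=-343.62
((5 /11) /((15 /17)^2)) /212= 289 /104940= 0.00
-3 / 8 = -0.38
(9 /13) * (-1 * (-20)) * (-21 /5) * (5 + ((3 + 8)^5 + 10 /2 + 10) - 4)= -9366665.54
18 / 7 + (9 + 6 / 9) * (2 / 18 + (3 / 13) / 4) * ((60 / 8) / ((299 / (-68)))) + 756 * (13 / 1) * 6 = 28880181859 / 489762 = 58967.79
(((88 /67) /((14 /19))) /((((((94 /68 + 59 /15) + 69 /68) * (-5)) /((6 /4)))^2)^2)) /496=41646577356 /2297550135439577249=0.00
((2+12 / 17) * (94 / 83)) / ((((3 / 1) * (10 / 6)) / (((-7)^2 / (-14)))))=-15134 / 7055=-2.15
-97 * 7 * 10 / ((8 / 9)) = -30555 / 4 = -7638.75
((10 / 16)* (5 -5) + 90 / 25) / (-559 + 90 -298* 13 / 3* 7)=-54 / 142625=-0.00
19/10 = 1.90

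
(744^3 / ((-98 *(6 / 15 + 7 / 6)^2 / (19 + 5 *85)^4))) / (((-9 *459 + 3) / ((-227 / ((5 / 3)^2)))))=-6130844849765066121216 / 4654363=-1317225332395661.04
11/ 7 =1.57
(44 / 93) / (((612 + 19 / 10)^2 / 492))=721600 / 1168306951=0.00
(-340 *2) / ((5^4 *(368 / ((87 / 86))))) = -1479 / 494500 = -0.00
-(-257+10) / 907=247 / 907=0.27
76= 76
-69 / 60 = -23 / 20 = -1.15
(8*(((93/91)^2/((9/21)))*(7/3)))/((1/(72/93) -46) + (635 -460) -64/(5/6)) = 922560/1084811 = 0.85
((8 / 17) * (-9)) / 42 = -12 / 119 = -0.10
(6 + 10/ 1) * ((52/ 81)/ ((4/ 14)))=2912/ 81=35.95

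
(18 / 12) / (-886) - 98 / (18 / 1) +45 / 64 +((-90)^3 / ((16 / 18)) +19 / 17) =-3557599878313 / 4337856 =-820128.63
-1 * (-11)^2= -121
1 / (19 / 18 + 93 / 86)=387 / 827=0.47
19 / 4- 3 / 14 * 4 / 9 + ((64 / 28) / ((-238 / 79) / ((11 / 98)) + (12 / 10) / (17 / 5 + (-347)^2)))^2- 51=-1343206124784017465185307 / 28987149585132826817772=-46.34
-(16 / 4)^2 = -16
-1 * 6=-6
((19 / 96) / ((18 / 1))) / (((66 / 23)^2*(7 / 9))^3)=2812681891 / 67200722620416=0.00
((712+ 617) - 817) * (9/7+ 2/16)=5056/7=722.29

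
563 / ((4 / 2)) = 563 / 2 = 281.50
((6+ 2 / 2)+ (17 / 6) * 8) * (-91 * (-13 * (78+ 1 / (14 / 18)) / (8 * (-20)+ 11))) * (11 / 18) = -30608435 / 2682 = -11412.54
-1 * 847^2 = -717409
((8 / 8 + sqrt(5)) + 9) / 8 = sqrt(5) / 8 + 5 / 4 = 1.53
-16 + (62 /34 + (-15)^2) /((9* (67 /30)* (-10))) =-58528 /3417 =-17.13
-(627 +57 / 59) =-37050 / 59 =-627.97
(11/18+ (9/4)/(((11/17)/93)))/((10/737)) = 8596301/360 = 23878.61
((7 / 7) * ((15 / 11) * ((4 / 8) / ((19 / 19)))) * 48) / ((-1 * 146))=-180 / 803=-0.22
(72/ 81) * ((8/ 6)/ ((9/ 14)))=448/ 243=1.84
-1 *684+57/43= -29355/43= -682.67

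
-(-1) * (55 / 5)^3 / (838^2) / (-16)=-1331 / 11235904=-0.00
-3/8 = -0.38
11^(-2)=1 / 121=0.01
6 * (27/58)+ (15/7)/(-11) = 5802/2233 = 2.60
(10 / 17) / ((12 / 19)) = 95 / 102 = 0.93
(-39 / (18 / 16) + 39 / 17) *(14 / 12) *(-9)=11557 / 34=339.91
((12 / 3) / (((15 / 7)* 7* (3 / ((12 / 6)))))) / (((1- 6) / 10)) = -16 / 45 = -0.36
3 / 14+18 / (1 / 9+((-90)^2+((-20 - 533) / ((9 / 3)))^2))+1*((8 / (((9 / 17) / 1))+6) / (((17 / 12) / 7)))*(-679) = -9576016882451 / 135199470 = -70828.80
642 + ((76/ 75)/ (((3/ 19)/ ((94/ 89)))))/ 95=64287394/ 100125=642.07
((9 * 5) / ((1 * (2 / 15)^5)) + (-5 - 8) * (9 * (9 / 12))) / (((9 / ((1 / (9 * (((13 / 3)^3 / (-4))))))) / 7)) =-79727823 / 17576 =-4536.18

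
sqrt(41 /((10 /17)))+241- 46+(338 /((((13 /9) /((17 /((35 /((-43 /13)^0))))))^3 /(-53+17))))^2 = sqrt(6970) /10+66559344738791811 /310666890625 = 214255.01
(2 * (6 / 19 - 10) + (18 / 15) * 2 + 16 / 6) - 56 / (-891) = -1205252 / 84645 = -14.24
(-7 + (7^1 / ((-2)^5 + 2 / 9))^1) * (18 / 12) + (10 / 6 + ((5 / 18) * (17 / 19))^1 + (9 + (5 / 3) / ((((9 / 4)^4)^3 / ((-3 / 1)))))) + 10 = 30953773478175077 / 3069444202475508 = 10.08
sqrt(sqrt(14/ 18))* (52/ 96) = 13* sqrt(3)* 7^(1/ 4)/ 72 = 0.51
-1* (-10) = 10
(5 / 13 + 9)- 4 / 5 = 558 / 65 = 8.58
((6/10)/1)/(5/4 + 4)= 4/35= 0.11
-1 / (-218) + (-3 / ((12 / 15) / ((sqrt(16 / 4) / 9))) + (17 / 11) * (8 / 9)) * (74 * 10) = 399.90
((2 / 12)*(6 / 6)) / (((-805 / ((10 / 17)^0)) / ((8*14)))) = -8 / 345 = -0.02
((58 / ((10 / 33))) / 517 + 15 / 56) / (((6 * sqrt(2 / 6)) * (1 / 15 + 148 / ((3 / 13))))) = 933 * sqrt(3) / 5627216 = 0.00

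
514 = 514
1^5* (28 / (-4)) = -7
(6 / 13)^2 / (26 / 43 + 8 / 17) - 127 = -2807267 / 22139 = -126.80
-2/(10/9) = -9/5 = -1.80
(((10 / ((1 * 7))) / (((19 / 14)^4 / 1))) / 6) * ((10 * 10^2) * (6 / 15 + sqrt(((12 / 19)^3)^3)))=379330560000 * sqrt(57) / 322687697779 + 10976000 / 390963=36.95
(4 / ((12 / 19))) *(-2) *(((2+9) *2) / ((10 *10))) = -209 / 75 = -2.79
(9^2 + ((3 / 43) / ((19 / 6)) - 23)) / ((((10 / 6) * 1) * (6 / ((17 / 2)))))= 49.32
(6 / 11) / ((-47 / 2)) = -12 / 517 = -0.02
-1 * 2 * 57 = -114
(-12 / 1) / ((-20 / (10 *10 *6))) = 360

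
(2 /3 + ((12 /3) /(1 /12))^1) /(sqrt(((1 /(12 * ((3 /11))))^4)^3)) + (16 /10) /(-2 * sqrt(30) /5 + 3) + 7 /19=16 * sqrt(30) /105 + 14089942550577 /235617613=59800.87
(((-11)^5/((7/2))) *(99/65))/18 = -1771561/455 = -3893.54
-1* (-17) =17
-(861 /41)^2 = -441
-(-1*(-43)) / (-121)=43 / 121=0.36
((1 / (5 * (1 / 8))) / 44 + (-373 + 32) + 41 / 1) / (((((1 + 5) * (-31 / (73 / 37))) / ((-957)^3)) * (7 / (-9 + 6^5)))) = -124222236014820339 / 40145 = -3094338921779.06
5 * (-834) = -4170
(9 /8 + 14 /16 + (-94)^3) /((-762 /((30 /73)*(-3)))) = -12458730 /9271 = -1343.84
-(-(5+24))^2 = -841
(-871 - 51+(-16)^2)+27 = -639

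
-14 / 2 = -7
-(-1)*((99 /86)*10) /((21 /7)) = 165 /43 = 3.84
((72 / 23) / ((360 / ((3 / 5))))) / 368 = 0.00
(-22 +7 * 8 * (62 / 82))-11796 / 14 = -235980 / 287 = -822.23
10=10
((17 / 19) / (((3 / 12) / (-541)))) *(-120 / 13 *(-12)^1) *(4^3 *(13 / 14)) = -1695191040 / 133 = -12745797.29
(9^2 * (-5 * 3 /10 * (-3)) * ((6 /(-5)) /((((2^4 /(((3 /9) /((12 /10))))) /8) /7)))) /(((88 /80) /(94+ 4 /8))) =-1607445 /44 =-36532.84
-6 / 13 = -0.46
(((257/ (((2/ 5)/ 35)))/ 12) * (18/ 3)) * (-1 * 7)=-78706.25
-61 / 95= -0.64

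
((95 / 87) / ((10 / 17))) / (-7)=-323 / 1218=-0.27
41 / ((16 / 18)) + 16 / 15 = 5663 / 120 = 47.19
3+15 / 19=72 / 19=3.79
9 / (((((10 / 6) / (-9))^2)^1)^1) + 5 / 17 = 111662 / 425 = 262.73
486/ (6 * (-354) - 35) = -486/ 2159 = -0.23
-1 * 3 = -3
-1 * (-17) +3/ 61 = 1040/ 61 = 17.05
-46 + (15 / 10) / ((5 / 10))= -43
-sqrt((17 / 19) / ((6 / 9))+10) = -sqrt(16378) / 38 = -3.37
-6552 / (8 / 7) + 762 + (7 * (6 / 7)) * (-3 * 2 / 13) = -64659 / 13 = -4973.77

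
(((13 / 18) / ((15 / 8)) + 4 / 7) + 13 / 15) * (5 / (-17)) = -1723 / 3213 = -0.54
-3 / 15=-1 / 5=-0.20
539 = 539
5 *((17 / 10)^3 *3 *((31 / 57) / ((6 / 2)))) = 152303 / 11400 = 13.36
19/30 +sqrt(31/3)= 19/30 +sqrt(93)/3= 3.85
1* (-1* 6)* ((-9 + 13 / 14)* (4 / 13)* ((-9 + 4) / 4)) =-1695 / 91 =-18.63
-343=-343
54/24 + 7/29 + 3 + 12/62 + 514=1868787/3596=519.68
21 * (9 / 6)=63 / 2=31.50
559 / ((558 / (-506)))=-141427 / 279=-506.91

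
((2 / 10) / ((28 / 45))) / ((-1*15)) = -3 / 140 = -0.02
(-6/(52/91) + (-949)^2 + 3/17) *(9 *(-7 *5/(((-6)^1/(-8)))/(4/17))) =-3215108715/2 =-1607554357.50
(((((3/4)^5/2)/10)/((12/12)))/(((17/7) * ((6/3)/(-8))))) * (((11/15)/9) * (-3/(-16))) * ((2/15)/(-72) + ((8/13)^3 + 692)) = -3719775983/17997824000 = -0.21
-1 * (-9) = 9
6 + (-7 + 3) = 2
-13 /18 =-0.72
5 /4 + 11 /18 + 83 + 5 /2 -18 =2497 /36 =69.36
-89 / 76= -1.17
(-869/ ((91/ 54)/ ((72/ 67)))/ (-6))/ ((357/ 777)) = 20835144/ 103649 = 201.02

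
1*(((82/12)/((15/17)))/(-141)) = -697/12690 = -0.05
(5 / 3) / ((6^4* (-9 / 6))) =-5 / 5832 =-0.00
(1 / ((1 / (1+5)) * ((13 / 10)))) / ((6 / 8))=80 / 13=6.15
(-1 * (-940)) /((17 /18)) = 16920 /17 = 995.29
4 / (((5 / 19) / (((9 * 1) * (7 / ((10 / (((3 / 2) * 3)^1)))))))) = 10773 / 25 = 430.92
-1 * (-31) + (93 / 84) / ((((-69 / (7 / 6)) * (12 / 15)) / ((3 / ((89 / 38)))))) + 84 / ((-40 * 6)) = 30.62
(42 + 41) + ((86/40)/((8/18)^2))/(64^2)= 108793243/1310720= 83.00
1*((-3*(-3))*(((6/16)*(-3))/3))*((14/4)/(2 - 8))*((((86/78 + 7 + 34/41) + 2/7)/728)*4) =77379/776048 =0.10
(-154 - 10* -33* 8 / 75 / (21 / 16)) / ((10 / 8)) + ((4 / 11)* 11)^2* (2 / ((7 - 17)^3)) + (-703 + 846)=108211 / 2625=41.22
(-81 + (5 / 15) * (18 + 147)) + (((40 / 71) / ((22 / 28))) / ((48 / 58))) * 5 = -50768 / 2343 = -21.67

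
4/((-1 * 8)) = -1/2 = -0.50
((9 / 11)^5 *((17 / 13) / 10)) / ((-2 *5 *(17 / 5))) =-59049 / 41873260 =-0.00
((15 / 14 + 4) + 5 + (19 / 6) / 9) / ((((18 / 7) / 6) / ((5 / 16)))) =7.60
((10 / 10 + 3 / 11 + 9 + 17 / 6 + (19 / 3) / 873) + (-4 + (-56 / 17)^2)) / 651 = 47491621 / 1548598986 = 0.03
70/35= 2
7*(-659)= -4613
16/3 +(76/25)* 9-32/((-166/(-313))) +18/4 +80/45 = -798029/37350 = -21.37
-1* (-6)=6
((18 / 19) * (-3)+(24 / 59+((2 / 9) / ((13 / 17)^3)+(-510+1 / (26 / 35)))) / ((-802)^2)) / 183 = -81062068297781 / 5218047172509912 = -0.02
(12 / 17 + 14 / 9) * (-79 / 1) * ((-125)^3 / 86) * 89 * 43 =2375708984375 / 153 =15527509701.80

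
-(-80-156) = 236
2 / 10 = 1 / 5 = 0.20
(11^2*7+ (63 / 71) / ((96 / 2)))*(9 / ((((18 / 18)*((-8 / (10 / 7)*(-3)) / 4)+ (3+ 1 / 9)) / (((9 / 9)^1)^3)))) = 55670895 / 53392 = 1042.68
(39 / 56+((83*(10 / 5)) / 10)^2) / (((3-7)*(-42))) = 386759 / 235200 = 1.64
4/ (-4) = -1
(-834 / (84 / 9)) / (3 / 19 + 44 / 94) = -1117143 / 7826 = -142.75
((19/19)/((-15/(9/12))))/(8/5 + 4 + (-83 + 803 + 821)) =-0.00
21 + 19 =40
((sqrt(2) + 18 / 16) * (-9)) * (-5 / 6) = 135 / 16 + 15 * sqrt(2) / 2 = 19.04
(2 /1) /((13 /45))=90 /13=6.92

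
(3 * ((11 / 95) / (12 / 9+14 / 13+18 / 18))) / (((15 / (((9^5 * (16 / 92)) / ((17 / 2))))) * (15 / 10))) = 5.47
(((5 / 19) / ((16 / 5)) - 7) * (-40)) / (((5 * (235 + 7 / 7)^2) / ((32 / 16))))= 2103 / 1058224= 0.00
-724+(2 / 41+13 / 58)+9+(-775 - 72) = -3713787 / 2378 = -1561.73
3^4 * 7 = 567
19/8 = 2.38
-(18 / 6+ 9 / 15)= -18 / 5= -3.60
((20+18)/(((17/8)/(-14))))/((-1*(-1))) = -4256/17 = -250.35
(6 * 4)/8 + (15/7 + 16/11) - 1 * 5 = 123/77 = 1.60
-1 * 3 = -3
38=38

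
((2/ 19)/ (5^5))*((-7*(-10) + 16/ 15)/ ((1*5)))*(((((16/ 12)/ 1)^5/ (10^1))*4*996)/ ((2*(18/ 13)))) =4711276544/ 16231640625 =0.29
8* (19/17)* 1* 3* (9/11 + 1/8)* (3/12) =4731/748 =6.32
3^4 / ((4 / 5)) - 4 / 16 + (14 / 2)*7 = 150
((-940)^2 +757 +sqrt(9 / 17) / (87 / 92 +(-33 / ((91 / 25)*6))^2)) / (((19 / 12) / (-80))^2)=1053184204800*sqrt(17) / 7547963807 +815023411200 / 361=2257683154.81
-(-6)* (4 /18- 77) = -1382 /3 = -460.67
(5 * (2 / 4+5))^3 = 166375 / 8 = 20796.88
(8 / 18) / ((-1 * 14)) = -2 / 63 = -0.03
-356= -356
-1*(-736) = 736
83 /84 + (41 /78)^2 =13462 /10647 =1.26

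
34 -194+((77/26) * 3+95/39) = -11597/78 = -148.68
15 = 15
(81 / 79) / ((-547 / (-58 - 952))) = 81810 / 43213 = 1.89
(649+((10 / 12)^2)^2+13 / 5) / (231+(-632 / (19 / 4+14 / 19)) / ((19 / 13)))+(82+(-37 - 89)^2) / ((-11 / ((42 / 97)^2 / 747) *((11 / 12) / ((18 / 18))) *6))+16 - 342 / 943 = 242538346475773089427 / 12214985989431923280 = 19.86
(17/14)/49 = 17/686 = 0.02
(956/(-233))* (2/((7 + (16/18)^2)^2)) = -12544632/92771513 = -0.14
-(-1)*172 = 172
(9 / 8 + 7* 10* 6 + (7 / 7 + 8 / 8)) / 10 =677 / 16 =42.31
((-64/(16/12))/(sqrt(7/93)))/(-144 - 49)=48 * sqrt(651)/1351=0.91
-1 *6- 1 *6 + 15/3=-7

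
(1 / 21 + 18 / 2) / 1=190 / 21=9.05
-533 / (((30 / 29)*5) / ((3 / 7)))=-15457 / 350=-44.16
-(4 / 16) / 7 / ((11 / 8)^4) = -1024 / 102487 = -0.01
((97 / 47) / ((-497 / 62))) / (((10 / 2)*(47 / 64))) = -384896 / 5489365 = -0.07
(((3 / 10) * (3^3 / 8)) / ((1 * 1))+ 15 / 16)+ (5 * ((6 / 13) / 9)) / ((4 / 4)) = 1721 / 780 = 2.21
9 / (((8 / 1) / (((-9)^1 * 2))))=-81 / 4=-20.25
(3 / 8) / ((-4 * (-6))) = 1 / 64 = 0.02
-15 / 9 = -5 / 3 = -1.67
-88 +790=702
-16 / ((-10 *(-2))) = -4 / 5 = -0.80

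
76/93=0.82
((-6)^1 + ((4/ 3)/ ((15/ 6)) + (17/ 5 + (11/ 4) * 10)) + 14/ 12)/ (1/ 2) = 53.20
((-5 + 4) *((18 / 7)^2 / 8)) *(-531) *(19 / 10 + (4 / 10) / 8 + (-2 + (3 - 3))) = -43011 / 1960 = -21.94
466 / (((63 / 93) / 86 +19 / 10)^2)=10350378425 / 80848328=128.02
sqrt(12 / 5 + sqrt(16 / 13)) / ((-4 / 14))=-7*sqrt(325*sqrt(13) + 2535) / 65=-6.56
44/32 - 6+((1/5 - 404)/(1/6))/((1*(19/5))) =-97615/152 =-642.20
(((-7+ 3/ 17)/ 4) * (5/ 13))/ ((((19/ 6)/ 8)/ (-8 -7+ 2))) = 6960/ 323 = 21.55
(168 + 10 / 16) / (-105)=-1349 / 840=-1.61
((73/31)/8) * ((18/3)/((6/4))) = 73/62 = 1.18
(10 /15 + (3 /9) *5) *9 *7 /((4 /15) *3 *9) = 20.42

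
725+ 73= 798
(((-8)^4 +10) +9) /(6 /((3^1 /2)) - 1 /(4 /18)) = -8230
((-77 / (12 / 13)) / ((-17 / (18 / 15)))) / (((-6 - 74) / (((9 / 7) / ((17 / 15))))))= -3861 / 46240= -0.08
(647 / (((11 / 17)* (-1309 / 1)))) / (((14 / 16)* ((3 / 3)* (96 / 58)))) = -18763 / 35574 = -0.53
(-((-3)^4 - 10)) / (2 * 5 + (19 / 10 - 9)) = -710 / 29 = -24.48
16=16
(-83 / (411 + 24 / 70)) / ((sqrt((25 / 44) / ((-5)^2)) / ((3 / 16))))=-0.25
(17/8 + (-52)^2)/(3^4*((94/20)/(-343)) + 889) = 37128035/12181852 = 3.05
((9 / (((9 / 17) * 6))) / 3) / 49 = 17 / 882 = 0.02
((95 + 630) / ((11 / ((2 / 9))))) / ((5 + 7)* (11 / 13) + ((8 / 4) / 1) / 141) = 442975 / 307527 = 1.44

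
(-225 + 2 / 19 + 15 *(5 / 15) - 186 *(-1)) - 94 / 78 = -26009 / 741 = -35.10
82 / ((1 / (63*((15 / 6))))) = 12915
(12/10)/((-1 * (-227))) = 6/1135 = 0.01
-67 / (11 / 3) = -201 / 11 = -18.27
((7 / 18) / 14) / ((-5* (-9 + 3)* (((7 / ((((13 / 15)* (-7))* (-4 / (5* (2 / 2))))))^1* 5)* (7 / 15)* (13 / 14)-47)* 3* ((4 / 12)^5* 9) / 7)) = -7 / 5265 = -0.00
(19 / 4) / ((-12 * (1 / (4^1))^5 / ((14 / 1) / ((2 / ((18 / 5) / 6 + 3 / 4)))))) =-19152 / 5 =-3830.40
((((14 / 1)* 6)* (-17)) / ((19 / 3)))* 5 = -21420 / 19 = -1127.37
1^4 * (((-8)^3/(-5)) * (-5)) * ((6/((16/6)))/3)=-384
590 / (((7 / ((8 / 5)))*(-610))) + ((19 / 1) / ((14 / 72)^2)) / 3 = 2500136 / 14945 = 167.29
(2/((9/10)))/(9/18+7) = 8/27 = 0.30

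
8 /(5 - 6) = -8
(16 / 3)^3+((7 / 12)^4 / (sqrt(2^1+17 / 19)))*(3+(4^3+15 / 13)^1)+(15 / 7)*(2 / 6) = 1063643*sqrt(1045) / 7413120+28807 / 189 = 157.06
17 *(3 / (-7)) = -51 / 7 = -7.29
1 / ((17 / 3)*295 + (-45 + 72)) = 3 / 5096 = 0.00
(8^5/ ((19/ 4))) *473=61997056/ 19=3263002.95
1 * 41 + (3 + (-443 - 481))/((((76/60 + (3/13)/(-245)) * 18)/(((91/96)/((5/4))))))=6005123/580512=10.34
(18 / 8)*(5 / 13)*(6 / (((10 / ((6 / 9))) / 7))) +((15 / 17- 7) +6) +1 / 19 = 19803 / 8398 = 2.36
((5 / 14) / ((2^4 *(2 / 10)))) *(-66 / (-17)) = 825 / 1904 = 0.43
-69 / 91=-0.76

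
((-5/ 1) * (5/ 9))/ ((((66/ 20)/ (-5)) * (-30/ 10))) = -1250/ 891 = -1.40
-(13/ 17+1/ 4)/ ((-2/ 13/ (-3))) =-2691/ 136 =-19.79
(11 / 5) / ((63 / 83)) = 913 / 315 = 2.90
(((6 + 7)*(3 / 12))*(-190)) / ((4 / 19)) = -23465 / 8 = -2933.12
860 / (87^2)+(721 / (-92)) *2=-5417689 / 348174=-15.56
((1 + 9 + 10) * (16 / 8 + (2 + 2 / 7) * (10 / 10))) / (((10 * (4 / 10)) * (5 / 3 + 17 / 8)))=3600 / 637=5.65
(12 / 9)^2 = 16 / 9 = 1.78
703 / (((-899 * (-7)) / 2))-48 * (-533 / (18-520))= -80147150 / 1579543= -50.74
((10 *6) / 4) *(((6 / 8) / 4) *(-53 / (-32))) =2385 / 512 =4.66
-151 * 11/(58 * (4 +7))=-2.60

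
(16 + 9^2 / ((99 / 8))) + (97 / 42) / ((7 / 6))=13219 / 539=24.53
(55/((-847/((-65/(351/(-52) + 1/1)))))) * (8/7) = -10400/12397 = -0.84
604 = 604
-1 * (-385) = 385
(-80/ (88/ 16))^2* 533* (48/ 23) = 235339.71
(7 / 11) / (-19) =-7 / 209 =-0.03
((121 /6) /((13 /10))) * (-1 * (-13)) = 605 /3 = 201.67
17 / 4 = 4.25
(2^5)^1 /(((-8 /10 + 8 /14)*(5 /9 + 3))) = -315 /8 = -39.38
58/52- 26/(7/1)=-473/182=-2.60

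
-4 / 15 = -0.27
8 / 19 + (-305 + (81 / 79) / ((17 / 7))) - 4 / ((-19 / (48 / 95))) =-737053104 / 2424115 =-304.05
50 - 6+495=539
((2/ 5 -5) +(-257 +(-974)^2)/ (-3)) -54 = -4742974/ 15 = -316198.27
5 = 5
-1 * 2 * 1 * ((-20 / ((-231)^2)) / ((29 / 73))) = 2920 / 1547469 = 0.00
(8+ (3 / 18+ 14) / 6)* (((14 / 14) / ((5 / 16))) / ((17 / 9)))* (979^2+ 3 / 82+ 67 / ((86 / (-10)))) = 16823322.39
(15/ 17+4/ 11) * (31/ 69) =7223/ 12903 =0.56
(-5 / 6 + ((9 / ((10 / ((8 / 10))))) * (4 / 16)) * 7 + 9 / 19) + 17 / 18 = 15773 / 8550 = 1.84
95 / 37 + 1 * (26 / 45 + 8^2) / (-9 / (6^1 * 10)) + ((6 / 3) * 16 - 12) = -407543 / 999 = -407.95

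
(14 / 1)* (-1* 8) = -112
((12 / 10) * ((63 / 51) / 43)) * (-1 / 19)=-126 / 69445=-0.00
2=2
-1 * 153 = -153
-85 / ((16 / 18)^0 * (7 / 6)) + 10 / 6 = -1495 / 21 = -71.19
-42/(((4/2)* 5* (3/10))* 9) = -14/9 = -1.56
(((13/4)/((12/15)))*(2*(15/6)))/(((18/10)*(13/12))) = 125/12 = 10.42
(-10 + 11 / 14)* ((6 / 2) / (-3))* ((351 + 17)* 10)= 237360 / 7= 33908.57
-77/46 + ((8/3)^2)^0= -31/46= -0.67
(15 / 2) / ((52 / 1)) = 0.14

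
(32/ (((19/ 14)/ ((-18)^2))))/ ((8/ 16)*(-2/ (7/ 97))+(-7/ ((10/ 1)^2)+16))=101606400/ 27569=3685.53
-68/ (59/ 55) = -3740/ 59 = -63.39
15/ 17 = 0.88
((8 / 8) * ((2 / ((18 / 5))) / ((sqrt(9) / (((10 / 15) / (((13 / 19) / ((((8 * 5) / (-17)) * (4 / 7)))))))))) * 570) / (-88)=722000 / 459459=1.57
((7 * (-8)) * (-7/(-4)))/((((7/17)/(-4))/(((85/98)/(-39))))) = -5780/273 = -21.17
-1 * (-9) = 9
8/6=4/3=1.33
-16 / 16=-1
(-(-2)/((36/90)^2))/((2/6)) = 75/2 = 37.50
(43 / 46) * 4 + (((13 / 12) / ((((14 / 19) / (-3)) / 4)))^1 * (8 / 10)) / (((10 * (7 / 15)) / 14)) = -31076 / 805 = -38.60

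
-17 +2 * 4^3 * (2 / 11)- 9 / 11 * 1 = 60 / 11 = 5.45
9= 9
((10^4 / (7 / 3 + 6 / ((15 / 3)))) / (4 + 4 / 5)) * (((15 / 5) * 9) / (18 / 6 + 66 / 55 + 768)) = 20.62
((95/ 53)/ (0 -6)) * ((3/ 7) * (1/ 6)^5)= -95/ 5769792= -0.00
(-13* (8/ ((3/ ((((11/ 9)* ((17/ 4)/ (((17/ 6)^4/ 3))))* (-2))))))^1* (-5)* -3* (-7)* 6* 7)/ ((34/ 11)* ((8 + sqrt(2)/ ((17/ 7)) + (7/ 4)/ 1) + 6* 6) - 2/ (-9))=-2016911176600320/ 3863007597833 + 18124366740480* sqrt(2)/ 3863007597833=-515.47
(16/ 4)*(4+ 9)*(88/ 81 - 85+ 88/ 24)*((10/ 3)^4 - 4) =-3270488000/ 6561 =-498474.01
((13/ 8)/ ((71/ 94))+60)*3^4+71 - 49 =1435979/ 284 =5056.26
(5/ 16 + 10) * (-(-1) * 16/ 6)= 55/ 2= 27.50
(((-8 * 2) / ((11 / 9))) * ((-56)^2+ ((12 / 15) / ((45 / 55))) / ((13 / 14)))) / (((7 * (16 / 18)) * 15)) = -1573008 / 3575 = -440.00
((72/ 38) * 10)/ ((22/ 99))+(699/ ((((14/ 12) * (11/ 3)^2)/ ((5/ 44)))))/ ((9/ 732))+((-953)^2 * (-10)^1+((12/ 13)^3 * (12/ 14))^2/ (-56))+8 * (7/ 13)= -380231166948703153816/ 41868354270743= -9081588.55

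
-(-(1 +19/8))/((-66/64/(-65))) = 2340/11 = 212.73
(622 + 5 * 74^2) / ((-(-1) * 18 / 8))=12445.33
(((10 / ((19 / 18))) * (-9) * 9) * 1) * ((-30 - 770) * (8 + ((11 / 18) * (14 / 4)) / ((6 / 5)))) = 114102000 / 19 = 6005368.42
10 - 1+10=19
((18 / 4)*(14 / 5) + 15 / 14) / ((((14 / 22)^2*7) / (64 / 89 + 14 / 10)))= 109196571 / 10684450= 10.22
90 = 90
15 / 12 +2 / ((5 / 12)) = 121 / 20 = 6.05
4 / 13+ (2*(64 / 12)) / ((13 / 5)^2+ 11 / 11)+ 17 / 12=15631 / 5044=3.10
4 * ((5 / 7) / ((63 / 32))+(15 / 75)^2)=1.61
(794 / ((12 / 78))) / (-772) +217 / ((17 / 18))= 2927695 / 13124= 223.08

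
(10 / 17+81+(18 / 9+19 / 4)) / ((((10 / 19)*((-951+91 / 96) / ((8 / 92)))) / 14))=-38348688 / 178305775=-0.22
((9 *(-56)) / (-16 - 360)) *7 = 441 / 47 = 9.38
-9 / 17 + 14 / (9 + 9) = 38 / 153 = 0.25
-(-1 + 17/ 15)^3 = -8/ 3375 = -0.00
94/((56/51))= 2397/28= 85.61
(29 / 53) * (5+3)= 232 / 53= 4.38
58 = 58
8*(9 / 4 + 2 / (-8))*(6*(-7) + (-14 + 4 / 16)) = -892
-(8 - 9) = 1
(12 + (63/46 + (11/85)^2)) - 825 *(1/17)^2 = 3500191/332350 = 10.53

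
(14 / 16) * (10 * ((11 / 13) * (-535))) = -205975 / 52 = -3961.06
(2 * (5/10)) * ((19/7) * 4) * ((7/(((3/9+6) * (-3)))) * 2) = -8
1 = 1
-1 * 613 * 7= -4291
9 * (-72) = -648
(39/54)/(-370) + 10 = 66587/6660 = 10.00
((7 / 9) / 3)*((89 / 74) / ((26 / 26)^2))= 623 / 1998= 0.31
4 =4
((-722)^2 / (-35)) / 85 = -521284 / 2975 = -175.22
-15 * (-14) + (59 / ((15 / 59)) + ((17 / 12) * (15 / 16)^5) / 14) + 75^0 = 390319368251 / 880803840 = 443.14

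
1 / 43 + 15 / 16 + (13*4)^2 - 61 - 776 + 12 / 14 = 9000227 / 4816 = 1868.82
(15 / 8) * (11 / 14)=165 / 112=1.47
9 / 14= 0.64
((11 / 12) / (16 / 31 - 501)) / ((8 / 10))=-341 / 148944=-0.00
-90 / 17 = -5.29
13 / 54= 0.24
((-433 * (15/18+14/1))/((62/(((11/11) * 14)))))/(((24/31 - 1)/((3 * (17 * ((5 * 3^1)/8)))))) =9826935/16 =614183.44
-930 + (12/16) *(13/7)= -26001/28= -928.61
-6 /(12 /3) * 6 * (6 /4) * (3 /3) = -27 /2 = -13.50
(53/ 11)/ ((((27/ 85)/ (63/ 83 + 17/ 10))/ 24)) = 7355764/ 8217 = 895.19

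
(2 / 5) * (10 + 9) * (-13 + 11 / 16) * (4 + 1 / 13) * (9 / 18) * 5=-198379 / 208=-953.75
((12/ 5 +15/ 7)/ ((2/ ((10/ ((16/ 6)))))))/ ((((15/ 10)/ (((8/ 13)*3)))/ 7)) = 954/ 13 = 73.38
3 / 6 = 1 / 2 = 0.50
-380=-380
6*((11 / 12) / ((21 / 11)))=121 / 42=2.88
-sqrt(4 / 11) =-2 * sqrt(11) / 11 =-0.60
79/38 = 2.08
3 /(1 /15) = 45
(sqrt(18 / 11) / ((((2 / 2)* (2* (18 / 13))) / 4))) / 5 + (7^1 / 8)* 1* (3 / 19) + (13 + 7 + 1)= 13* sqrt(22) / 165 + 3213 / 152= 21.51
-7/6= -1.17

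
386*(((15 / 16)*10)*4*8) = 115800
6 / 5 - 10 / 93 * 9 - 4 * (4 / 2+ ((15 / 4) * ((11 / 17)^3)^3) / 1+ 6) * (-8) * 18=85493914959717972 / 18381120857035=4651.18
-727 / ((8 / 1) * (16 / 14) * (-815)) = 5089 / 52160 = 0.10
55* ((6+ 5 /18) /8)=6215 /144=43.16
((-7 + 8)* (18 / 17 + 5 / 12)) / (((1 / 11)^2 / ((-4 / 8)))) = -36421 / 408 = -89.27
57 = 57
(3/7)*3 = 9/7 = 1.29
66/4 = 33/2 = 16.50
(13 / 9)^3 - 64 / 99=18983 / 8019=2.37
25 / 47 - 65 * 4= -12195 / 47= -259.47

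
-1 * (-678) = 678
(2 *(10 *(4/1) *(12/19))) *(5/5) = 960/19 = 50.53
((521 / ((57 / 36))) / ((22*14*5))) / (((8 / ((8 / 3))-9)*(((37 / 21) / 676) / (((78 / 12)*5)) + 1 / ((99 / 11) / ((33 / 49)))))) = -8012459 / 16854387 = -0.48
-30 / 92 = -15 / 46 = -0.33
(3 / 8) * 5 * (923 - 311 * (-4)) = 32505 / 8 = 4063.12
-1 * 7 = -7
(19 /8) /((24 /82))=779 /96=8.11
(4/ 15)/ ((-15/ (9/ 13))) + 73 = 23721/ 325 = 72.99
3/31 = 0.10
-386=-386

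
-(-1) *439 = 439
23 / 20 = 1.15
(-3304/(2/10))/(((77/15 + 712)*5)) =-49560/10757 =-4.61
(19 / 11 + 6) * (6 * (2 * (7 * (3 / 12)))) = 1785 / 11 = 162.27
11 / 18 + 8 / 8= 29 / 18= 1.61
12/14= 6/7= 0.86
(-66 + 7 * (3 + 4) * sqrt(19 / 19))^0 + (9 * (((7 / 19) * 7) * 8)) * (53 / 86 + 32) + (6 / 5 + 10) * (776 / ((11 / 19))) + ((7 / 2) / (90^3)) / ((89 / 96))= 511885961173843 / 24295231125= 21069.40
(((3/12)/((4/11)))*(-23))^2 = 64009/256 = 250.04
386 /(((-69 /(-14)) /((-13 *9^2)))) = -1896804 /23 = -82469.74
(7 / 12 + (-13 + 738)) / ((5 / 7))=60949 / 60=1015.82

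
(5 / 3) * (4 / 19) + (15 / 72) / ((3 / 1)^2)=1535 / 4104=0.37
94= 94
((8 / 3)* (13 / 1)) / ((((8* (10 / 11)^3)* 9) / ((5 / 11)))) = 1573 / 5400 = 0.29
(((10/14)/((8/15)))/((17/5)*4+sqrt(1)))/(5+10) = 25/4088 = 0.01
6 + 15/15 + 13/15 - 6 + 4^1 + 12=268/15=17.87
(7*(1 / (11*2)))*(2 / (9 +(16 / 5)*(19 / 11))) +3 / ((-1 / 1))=-2362 / 799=-2.96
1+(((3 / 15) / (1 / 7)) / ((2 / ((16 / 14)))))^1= 9 / 5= 1.80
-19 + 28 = 9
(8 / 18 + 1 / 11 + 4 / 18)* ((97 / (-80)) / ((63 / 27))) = -485 / 1232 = -0.39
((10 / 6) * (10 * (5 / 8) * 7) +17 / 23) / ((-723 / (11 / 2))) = -0.56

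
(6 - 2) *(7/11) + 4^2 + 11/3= 733/33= 22.21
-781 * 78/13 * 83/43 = -388938/43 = -9045.07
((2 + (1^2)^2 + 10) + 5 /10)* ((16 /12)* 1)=18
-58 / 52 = -29 / 26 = -1.12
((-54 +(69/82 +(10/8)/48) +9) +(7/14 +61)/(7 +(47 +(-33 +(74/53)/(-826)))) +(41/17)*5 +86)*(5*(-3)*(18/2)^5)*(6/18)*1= -21510736439188995/1281454016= -16786194.57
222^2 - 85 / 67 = 3301943 / 67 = 49282.73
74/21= 3.52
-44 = -44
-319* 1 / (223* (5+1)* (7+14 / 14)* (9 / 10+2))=-55 / 5352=-0.01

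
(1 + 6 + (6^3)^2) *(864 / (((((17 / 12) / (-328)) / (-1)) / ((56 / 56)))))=158687050752 / 17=9334532397.18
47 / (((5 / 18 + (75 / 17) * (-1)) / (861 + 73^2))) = -17804916 / 253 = -70375.16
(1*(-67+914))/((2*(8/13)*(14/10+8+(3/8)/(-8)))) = 73.58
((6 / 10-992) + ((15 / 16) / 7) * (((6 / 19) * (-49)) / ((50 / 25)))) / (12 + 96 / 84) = -10559521 / 139840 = -75.51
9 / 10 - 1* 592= -5911 / 10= -591.10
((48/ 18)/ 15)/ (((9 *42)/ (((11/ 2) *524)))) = 11528/ 8505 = 1.36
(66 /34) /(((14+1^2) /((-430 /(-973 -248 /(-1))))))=946 /12325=0.08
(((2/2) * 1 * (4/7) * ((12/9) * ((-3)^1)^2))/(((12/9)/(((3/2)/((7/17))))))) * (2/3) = 612/49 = 12.49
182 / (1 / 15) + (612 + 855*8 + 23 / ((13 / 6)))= 10192.62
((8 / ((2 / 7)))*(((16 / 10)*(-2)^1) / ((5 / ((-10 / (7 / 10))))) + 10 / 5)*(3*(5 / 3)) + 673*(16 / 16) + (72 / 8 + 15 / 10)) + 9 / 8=17957 / 8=2244.62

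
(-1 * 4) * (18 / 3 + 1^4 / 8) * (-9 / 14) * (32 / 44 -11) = -7119 / 44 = -161.80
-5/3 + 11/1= 9.33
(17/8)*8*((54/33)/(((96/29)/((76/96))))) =9367/1408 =6.65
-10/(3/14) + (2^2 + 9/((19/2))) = -2378/57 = -41.72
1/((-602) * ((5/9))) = -9/3010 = -0.00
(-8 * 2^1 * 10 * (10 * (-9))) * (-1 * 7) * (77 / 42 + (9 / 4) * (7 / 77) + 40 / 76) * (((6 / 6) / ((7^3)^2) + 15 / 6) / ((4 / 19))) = -51586588050 / 16807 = -3069351.34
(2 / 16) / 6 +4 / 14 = 103 / 336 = 0.31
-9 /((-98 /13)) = 117 /98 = 1.19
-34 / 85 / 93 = -0.00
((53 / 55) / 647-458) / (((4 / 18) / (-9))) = 1320128037 / 71170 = 18548.94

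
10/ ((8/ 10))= 12.50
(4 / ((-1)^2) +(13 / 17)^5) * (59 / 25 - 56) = -8114016861 / 35496425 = -228.59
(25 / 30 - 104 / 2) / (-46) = 307 / 276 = 1.11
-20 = -20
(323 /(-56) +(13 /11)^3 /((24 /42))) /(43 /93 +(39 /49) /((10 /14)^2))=-498961275 /350468272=-1.42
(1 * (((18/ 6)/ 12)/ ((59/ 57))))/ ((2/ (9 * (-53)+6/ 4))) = -54207/ 944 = -57.42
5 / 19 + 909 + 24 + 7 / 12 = 212917 / 228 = 933.85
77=77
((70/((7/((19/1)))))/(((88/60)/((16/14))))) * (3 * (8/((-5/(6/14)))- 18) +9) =-3755160/539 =-6966.90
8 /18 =4 /9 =0.44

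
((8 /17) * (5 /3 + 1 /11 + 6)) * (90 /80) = 768 /187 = 4.11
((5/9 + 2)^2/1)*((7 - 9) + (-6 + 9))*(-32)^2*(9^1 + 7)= 8667136/81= 107001.68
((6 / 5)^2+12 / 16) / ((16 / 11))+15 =26409 / 1600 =16.51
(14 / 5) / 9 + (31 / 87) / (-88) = 35263 / 114840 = 0.31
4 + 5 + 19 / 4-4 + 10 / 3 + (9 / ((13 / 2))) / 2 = 2149 / 156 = 13.78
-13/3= -4.33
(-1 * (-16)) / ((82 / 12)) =96 / 41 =2.34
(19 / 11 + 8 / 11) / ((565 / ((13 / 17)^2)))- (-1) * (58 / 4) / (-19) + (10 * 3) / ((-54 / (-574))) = 195419252411 / 614278170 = 318.13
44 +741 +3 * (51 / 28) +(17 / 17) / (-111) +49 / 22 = 27100231 / 34188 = 792.68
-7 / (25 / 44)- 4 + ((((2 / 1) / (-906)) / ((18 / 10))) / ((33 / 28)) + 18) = 5647222 / 3363525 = 1.68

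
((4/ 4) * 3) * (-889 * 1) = -2667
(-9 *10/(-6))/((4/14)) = 105/2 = 52.50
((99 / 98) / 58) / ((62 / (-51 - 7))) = -99 / 6076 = -0.02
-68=-68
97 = 97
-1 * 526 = -526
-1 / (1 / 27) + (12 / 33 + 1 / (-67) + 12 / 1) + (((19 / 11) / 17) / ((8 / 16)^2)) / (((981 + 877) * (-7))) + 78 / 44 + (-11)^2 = 108.12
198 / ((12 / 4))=66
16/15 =1.07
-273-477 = -750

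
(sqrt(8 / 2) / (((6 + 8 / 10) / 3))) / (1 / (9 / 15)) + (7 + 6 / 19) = 7.85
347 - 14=333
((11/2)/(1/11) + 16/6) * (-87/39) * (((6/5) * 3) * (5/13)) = -32973/169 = -195.11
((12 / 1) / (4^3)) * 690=1035 / 8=129.38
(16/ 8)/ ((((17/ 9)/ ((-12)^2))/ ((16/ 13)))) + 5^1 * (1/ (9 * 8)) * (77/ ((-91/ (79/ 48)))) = 143253367/ 763776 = 187.56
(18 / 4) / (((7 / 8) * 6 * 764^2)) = 3 / 2042936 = 0.00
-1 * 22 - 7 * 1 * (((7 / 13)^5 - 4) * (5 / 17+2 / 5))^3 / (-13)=-108334353780903481301027 / 3269191800916962558833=-33.14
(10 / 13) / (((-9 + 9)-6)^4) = 5 / 8424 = 0.00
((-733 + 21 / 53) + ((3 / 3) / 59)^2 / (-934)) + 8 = -124861158669 / 172316462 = -724.60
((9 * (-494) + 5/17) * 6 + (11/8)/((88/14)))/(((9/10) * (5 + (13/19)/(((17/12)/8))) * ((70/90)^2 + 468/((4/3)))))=-2481323715/260922368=-9.51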